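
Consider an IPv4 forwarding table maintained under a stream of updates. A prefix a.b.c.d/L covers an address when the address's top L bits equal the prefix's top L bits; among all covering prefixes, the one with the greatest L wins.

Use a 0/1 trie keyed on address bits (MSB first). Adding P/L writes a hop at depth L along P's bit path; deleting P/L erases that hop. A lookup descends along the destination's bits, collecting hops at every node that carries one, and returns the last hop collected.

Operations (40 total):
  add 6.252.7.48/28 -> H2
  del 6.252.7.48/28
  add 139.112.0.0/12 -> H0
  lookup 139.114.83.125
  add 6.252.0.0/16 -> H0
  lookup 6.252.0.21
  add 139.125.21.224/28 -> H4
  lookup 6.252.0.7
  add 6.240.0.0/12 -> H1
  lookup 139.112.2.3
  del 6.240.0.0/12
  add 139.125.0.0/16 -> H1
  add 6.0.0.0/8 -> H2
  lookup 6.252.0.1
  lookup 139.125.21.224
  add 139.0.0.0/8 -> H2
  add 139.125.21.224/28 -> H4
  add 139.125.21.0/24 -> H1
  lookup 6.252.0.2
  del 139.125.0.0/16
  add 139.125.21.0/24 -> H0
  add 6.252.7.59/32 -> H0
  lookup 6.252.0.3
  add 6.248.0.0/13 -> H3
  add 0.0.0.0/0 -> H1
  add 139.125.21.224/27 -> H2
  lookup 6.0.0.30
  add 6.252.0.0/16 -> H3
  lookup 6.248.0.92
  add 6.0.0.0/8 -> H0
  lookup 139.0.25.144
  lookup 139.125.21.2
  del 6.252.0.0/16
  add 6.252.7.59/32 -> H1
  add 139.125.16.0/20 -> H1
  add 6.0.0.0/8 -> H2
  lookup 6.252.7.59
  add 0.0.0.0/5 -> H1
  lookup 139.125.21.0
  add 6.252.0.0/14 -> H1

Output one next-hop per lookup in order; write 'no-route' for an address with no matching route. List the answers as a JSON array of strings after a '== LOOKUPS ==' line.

Trace:
  + 6.252.7.48/28 (H2) depth=28
  - 6.252.7.48/28 clear@28
  + 139.112.0.0/12 (H0) depth=12
  lookup 139.114.83.125: bits 100010110111 walk d0:-→d1:-→d2:-→d3:-→d4:-→d5:-→d6:-→d7:-→d8:-→d9:-→d10:-→d11:-→d12:H0 -> H0
  + 6.252.0.0/16 (H0) depth=16
  lookup 6.252.0.21: bits 000001101111110000000 walk d0:-→d1:-→d2:-→d3:-→d4:-→d5:-→d6:-→d7:-→d8:-→d9:-→d10:-→d11:-→d12:-→d13:-→d14:-→d15:-→d16:H0→d17:-→d18:-→d19:-→d20:-→d21:- -> H0
  + 139.125.21.224/28 (H4) depth=28
  lookup 6.252.0.7: bits 000001101111110000000 walk d0:-→d1:-→d2:-→d3:-→d4:-→d5:-→d6:-→d7:-→d8:-→d9:-→d10:-→d11:-→d12:-→d13:-→d14:-→d15:-→d16:H0→d17:-→d18:-→d19:-→d20:-→d21:- -> H0
  + 6.240.0.0/12 (H1) depth=12
  lookup 139.112.2.3: bits 100010110111 walk d0:-→d1:-→d2:-→d3:-→d4:-→d5:-→d6:-→d7:-→d8:-→d9:-→d10:-→d11:-→d12:H0 -> H0
  - 6.240.0.0/12 clear@12
  + 139.125.0.0/16 (H1) depth=16
  + 6.0.0.0/8 (H2) depth=8
  lookup 6.252.0.1: bits 000001101111110000000 walk d0:-→d1:-→d2:-→d3:-→d4:-→d5:-→d6:-→d7:-→d8:H2→d9:-→d10:-→d11:-→d12:-→d13:-→d14:-→d15:-→d16:H0→d17:-→d18:-→d19:-→d20:-→d21:- -> H0
  lookup 139.125.21.224: bits 1000101101111101000101011110 walk d0:-→d1:-→d2:-→d3:-→d4:-→d5:-→d6:-→d7:-→d8:-→d9:-→d10:-→d11:-→d12:H0→d13:-→d14:-→d15:-→d16:H1→d17:-→d18:-→d19:-→d20:-→d21:-→d22:-→d23:-→d24:-→d25:-→d26:-→d27:-→d28:H4 -> H4
  + 139.0.0.0/8 (H2) depth=8
  + 139.125.21.224/28 (H4) depth=28
  + 139.125.21.0/24 (H1) depth=24
  lookup 6.252.0.2: bits 000001101111110000000 walk d0:-→d1:-→d2:-→d3:-→d4:-→d5:-→d6:-→d7:-→d8:H2→d9:-→d10:-→d11:-→d12:-→d13:-→d14:-→d15:-→d16:H0→d17:-→d18:-→d19:-→d20:-→d21:- -> H0
  - 139.125.0.0/16 clear@16
  + 139.125.21.0/24 (H0) depth=24
  + 6.252.7.59/32 (H0) depth=32
  lookup 6.252.0.3: bits 000001101111110000000 walk d0:-→d1:-→d2:-→d3:-→d4:-→d5:-→d6:-→d7:-→d8:H2→d9:-→d10:-→d11:-→d12:-→d13:-→d14:-→d15:-→d16:H0→d17:-→d18:-→d19:-→d20:-→d21:- -> H0
  + 6.248.0.0/13 (H3) depth=13
  + 0.0.0.0/0 (H1) depth=0
  + 139.125.21.224/27 (H2) depth=27
  lookup 6.0.0.30: bits 00000110 walk d0:H1→d1:-→d2:-→d3:-→d4:-→d5:-→d6:-→d7:-→d8:H2 -> H2
  + 6.252.0.0/16 (H3) depth=16
  lookup 6.248.0.92: bits 0000011011111 walk d0:H1→d1:-→d2:-→d3:-→d4:-→d5:-→d6:-→d7:-→d8:H2→d9:-→d10:-→d11:-→d12:-→d13:H3 -> H3
  + 6.0.0.0/8 (H0) depth=8
  lookup 139.0.25.144: bits 100010110 walk d0:H1→d1:-→d2:-→d3:-→d4:-→d5:-→d6:-→d7:-→d8:H2→d9:- -> H2
  lookup 139.125.21.2: bits 100010110111110100010101 walk d0:H1→d1:-→d2:-→d3:-→d4:-→d5:-→d6:-→d7:-→d8:H2→d9:-→d10:-→d11:-→d12:H0→d13:-→d14:-→d15:-→d16:-→d17:-→d18:-→d19:-→d20:-→d21:-→d22:-→d23:-→d24:H0 -> H0
  - 6.252.0.0/16 clear@16
  + 6.252.7.59/32 (H1) depth=32
  + 139.125.16.0/20 (H1) depth=20
  + 6.0.0.0/8 (H2) depth=8
  lookup 6.252.7.59: bits 00000110111111000000011100111011 walk d0:H1→d1:-→d2:-→d3:-→d4:-→d5:-→d6:-→d7:-→d8:H2→d9:-→d10:-→d11:-→d12:-→d13:H3→d14:-→d15:-→d16:-→d17:-→d18:-→d19:-→d20:-→d21:-→d22:-→d23:-→d24:-→d25:-→d26:-→d27:-→d28:-→d29:-→d30:-→d31:-→d32:H1 -> H1
  + 0.0.0.0/5 (H1) depth=5
  lookup 139.125.21.0: bits 100010110111110100010101 walk d0:H1→d1:-→d2:-→d3:-→d4:-→d5:-→d6:-→d7:-→d8:H2→d9:-→d10:-→d11:-→d12:H0→d13:-→d14:-→d15:-→d16:-→d17:-→d18:-→d19:-→d20:H1→d21:-→d22:-→d23:-→d24:H0 -> H0
  + 6.252.0.0/14 (H1) depth=14

== LOOKUPS ==
["H0","H0","H0","H0","H0","H4","H0","H0","H2","H3","H2","H0","H1","H0"]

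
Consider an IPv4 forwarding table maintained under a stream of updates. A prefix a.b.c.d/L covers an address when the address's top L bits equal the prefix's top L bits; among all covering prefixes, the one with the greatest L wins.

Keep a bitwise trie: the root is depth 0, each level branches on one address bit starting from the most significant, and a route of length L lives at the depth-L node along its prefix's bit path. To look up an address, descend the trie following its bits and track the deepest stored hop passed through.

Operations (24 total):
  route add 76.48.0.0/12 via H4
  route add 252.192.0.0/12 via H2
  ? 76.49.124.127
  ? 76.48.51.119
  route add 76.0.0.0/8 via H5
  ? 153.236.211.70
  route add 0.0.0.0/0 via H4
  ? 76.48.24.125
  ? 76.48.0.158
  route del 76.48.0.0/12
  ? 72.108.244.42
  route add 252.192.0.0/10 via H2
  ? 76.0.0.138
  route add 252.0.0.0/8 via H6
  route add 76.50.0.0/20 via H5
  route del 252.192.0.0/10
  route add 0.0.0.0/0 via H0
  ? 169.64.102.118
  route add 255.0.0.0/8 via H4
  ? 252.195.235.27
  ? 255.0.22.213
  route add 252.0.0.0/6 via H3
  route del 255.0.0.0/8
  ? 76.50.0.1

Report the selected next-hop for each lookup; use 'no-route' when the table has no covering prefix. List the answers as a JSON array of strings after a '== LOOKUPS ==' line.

Trace:
  add 76.48.0.0/12 -> H4 at depth 12
  add 252.192.0.0/12 -> H2 at depth 12
  Q 76.49.124.127: descend 010011000011 ; hops seen [H4] ; pick H4
  Q 76.48.51.119: descend 010011000011 ; hops seen [H4] ; pick H4
  add 76.0.0.0/8 -> H5 at depth 8
  Q 153.236.211.70: descend 1 ; hops seen [∅] ; pick no-route
  add 0.0.0.0/0 -> H4 at depth 0
  Q 76.48.24.125: descend 010011000011 ; hops seen [H4,H5,H4] ; pick H4
  Q 76.48.0.158: descend 010011000011 ; hops seen [H4,H5,H4] ; pick H4
  - 76.48.0.0/12 clear@12
  Q 72.108.244.42: descend 01001 ; hops seen [H4] ; pick H4
  add 252.192.0.0/10 -> H2 at depth 10
  Q 76.0.0.138: descend 0100110000 ; hops seen [H4,H5] ; pick H5
  add 252.0.0.0/8 -> H6 at depth 8
  add 76.50.0.0/20 -> H5 at depth 20
  - 252.192.0.0/10 clear@10
  add 0.0.0.0/0 -> H0 at depth 0
  Q 169.64.102.118: descend 1 ; hops seen [H0] ; pick H0
  add 255.0.0.0/8 -> H4 at depth 8
  Q 252.195.235.27: descend 111111001100 ; hops seen [H0,H6,H2] ; pick H2
  Q 255.0.22.213: descend 11111111 ; hops seen [H0,H4] ; pick H4
  add 252.0.0.0/6 -> H3 at depth 6
  - 255.0.0.0/8 clear@8
  Q 76.50.0.1: descend 01001100001100100000 ; hops seen [H0,H5,H5] ; pick H5

== LOOKUPS ==
["H4","H4","no-route","H4","H4","H4","H5","H0","H2","H4","H5"]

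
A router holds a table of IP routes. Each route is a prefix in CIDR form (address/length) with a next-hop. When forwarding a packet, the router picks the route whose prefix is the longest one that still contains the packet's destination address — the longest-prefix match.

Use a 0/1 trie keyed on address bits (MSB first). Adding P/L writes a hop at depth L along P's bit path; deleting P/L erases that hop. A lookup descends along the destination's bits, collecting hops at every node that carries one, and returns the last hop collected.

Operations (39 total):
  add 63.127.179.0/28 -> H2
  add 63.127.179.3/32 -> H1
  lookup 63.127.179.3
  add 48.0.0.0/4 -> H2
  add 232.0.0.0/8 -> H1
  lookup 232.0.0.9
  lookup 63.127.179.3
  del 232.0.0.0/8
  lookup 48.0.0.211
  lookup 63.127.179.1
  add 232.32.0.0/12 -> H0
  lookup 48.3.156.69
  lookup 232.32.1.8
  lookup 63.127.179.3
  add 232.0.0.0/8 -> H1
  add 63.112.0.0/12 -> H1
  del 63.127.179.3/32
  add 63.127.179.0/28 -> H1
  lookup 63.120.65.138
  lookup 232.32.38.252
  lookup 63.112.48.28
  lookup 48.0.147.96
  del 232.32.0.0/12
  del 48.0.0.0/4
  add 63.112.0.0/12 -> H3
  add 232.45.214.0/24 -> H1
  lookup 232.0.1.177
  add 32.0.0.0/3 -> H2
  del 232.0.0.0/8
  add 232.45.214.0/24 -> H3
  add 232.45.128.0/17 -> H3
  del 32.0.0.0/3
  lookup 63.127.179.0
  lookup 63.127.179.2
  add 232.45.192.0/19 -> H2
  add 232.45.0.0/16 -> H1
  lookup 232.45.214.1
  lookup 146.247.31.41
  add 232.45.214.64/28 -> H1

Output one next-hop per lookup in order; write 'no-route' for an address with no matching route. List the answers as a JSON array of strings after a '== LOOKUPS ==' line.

Process each operation:
  add 63.127.179.0/28 -> H2 at depth 28
  add 63.127.179.3/32 -> H1 at depth 32
  Q 63.127.179.3: descend 00111111011111111011001100000011 ; hops seen [H2,H1] ; pick H1
  add 48.0.0.0/4 -> H2 at depth 4
  add 232.0.0.0/8 -> H1 at depth 8
  Q 232.0.0.9: descend 11101000 ; hops seen [H1] ; pick H1
  Q 63.127.179.3: descend 00111111011111111011001100000011 ; hops seen [H2,H2,H1] ; pick H1
  del 232.0.0.0/8 (clear depth 8)
  Q 48.0.0.211: descend 0011 ; hops seen [H2] ; pick H2
  Q 63.127.179.1: descend 001111110111111110110011000000 ; hops seen [H2,H2] ; pick H2
  add 232.32.0.0/12 -> H0 at depth 12
  Q 48.3.156.69: descend 0011 ; hops seen [H2] ; pick H2
  Q 232.32.1.8: descend 111010000010 ; hops seen [H0] ; pick H0
  Q 63.127.179.3: descend 00111111011111111011001100000011 ; hops seen [H2,H2,H1] ; pick H1
  add 232.0.0.0/8 -> H1 at depth 8
  add 63.112.0.0/12 -> H1 at depth 12
  del 63.127.179.3/32 (clear depth 32)
  add 63.127.179.0/28 -> H1 at depth 28
  Q 63.120.65.138: descend 0011111101111 ; hops seen [H2,H1] ; pick H1
  Q 232.32.38.252: descend 111010000010 ; hops seen [H1,H0] ; pick H0
  Q 63.112.48.28: descend 001111110111 ; hops seen [H2,H1] ; pick H1
  Q 48.0.147.96: descend 0011 ; hops seen [H2] ; pick H2
  del 232.32.0.0/12 (clear depth 12)
  del 48.0.0.0/4 (clear depth 4)
  add 63.112.0.0/12 -> H3 at depth 12
  add 232.45.214.0/24 -> H1 at depth 24
  Q 232.0.1.177: descend 1110100000 ; hops seen [H1] ; pick H1
  add 32.0.0.0/3 -> H2 at depth 3
  del 232.0.0.0/8 (clear depth 8)
  add 232.45.214.0/24 -> H3 at depth 24
  add 232.45.128.0/17 -> H3 at depth 17
  del 32.0.0.0/3 (clear depth 3)
  Q 63.127.179.0: descend 001111110111111110110011000000 ; hops seen [H3,H1] ; pick H1
  Q 63.127.179.2: descend 0011111101111111101100110000001 ; hops seen [H3,H1] ; pick H1
  add 232.45.192.0/19 -> H2 at depth 19
  add 232.45.0.0/16 -> H1 at depth 16
  Q 232.45.214.1: descend 111010000010110111010110 ; hops seen [H1,H3,H2,H3] ; pick H3
  Q 146.247.31.41: descend 1 ; hops seen [∅] ; pick no-route
  add 232.45.214.64/28 -> H1 at depth 28

== LOOKUPS ==
["H1","H1","H1","H2","H2","H2","H0","H1","H1","H0","H1","H2","H1","H1","H1","H3","no-route"]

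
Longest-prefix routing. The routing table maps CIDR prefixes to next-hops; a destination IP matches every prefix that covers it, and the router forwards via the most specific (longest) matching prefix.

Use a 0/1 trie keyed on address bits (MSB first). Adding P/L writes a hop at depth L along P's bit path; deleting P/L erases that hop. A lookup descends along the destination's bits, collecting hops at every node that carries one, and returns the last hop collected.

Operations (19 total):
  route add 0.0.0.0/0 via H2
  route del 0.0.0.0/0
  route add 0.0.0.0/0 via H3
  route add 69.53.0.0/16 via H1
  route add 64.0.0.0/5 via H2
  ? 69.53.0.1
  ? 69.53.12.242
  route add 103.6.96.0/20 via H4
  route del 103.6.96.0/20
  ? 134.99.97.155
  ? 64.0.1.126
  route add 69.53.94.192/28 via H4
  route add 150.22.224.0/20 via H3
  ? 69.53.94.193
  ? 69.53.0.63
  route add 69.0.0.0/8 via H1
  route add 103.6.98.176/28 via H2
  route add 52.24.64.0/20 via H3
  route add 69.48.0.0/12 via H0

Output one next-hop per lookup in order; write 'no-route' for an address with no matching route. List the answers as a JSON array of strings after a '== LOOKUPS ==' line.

Apply in order:
  + 0.0.0.0/0 (H2) depth=0
  - 0.0.0.0/0 clear@0
  + 0.0.0.0/0 (H3) depth=0
  + 69.53.0.0/16 (H1) depth=16
  + 64.0.0.0/5 (H2) depth=5
  lookup 69.53.0.1: bits 0100010100110101 walk d0:H3→d1:-→d2:-→d3:-→d4:-→d5:H2→d6:-→d7:-→d8:-→d9:-→d10:-→d11:-→d12:-→d13:-→d14:-→d15:-→d16:H1 -> H1
  lookup 69.53.12.242: bits 0100010100110101 walk d0:H3→d1:-→d2:-→d3:-→d4:-→d5:H2→d6:-→d7:-→d8:-→d9:-→d10:-→d11:-→d12:-→d13:-→d14:-→d15:-→d16:H1 -> H1
  + 103.6.96.0/20 (H4) depth=20
  - 103.6.96.0/20 clear@20
  lookup 134.99.97.155: bits ε walk d0:H3 -> H3
  lookup 64.0.1.126: bits 01000 walk d0:H3→d1:-→d2:-→d3:-→d4:-→d5:H2 -> H2
  + 69.53.94.192/28 (H4) depth=28
  + 150.22.224.0/20 (H3) depth=20
  lookup 69.53.94.193: bits 0100010100110101010111101100 walk d0:H3→d1:-→d2:-→d3:-→d4:-→d5:H2→d6:-→d7:-→d8:-→d9:-→d10:-→d11:-→d12:-→d13:-→d14:-→d15:-→d16:H1→d17:-→d18:-→d19:-→d20:-→d21:-→d22:-→d23:-→d24:-→d25:-→d26:-→d27:-→d28:H4 -> H4
  lookup 69.53.0.63: bits 01000101001101010 walk d0:H3→d1:-→d2:-→d3:-→d4:-→d5:H2→d6:-→d7:-→d8:-→d9:-→d10:-→d11:-→d12:-→d13:-→d14:-→d15:-→d16:H1→d17:- -> H1
  + 69.0.0.0/8 (H1) depth=8
  + 103.6.98.176/28 (H2) depth=28
  + 52.24.64.0/20 (H3) depth=20
  + 69.48.0.0/12 (H0) depth=12

== LOOKUPS ==
["H1","H1","H3","H2","H4","H1"]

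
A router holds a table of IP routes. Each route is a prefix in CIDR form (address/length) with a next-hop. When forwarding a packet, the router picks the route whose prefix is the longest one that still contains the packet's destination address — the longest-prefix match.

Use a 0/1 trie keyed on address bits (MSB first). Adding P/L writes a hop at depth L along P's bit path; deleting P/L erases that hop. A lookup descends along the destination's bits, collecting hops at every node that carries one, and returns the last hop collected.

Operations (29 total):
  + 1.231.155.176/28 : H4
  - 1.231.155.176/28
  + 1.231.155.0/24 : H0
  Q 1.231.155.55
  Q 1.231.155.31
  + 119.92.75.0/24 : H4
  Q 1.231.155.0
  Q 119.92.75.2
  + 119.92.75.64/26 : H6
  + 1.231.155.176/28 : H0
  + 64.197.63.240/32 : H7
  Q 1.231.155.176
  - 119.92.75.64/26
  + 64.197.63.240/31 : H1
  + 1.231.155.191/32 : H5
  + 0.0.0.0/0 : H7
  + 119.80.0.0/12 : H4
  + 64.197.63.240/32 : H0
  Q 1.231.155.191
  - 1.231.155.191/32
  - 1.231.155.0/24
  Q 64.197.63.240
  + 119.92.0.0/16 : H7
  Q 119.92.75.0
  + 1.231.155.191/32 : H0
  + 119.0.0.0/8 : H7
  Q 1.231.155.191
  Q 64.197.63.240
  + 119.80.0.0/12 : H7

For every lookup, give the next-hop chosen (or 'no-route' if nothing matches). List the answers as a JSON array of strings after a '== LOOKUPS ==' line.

Trace:
  + 1.231.155.176/28 (H4) depth=28
  del 1.231.155.176/28 (clear depth 28)
  + 1.231.155.0/24 (H0) depth=24
  Q 1.231.155.55: descend 000000011110011110011011 ; hops seen [H0] ; pick H0
  Q 1.231.155.31: descend 000000011110011110011011 ; hops seen [H0] ; pick H0
  + 119.92.75.0/24 (H4) depth=24
  Q 1.231.155.0: descend 000000011110011110011011 ; hops seen [H0] ; pick H0
  Q 119.92.75.2: descend 011101110101110001001011 ; hops seen [H4] ; pick H4
  + 119.92.75.64/26 (H6) depth=26
  + 1.231.155.176/28 (H0) depth=28
  + 64.197.63.240/32 (H7) depth=32
  Q 1.231.155.176: descend 0000000111100111100110111011 ; hops seen [H0,H0] ; pick H0
  del 119.92.75.64/26 (clear depth 26)
  + 64.197.63.240/31 (H1) depth=31
  + 1.231.155.191/32 (H5) depth=32
  + 0.0.0.0/0 (H7) depth=0
  + 119.80.0.0/12 (H4) depth=12
  + 64.197.63.240/32 (H0) depth=32
  Q 1.231.155.191: descend 00000001111001111001101110111111 ; hops seen [H7,H0,H0,H5] ; pick H5
  del 1.231.155.191/32 (clear depth 32)
  del 1.231.155.0/24 (clear depth 24)
  Q 64.197.63.240: descend 01000000110001010011111111110000 ; hops seen [H7,H1,H0] ; pick H0
  + 119.92.0.0/16 (H7) depth=16
  Q 119.92.75.0: descend 0111011101011100010010110 ; hops seen [H7,H4,H7,H4] ; pick H4
  + 1.231.155.191/32 (H0) depth=32
  + 119.0.0.0/8 (H7) depth=8
  Q 1.231.155.191: descend 00000001111001111001101110111111 ; hops seen [H7,H0,H0] ; pick H0
  Q 64.197.63.240: descend 01000000110001010011111111110000 ; hops seen [H7,H1,H0] ; pick H0
  + 119.80.0.0/12 (H7) depth=12

== LOOKUPS ==
["H0","H0","H0","H4","H0","H5","H0","H4","H0","H0"]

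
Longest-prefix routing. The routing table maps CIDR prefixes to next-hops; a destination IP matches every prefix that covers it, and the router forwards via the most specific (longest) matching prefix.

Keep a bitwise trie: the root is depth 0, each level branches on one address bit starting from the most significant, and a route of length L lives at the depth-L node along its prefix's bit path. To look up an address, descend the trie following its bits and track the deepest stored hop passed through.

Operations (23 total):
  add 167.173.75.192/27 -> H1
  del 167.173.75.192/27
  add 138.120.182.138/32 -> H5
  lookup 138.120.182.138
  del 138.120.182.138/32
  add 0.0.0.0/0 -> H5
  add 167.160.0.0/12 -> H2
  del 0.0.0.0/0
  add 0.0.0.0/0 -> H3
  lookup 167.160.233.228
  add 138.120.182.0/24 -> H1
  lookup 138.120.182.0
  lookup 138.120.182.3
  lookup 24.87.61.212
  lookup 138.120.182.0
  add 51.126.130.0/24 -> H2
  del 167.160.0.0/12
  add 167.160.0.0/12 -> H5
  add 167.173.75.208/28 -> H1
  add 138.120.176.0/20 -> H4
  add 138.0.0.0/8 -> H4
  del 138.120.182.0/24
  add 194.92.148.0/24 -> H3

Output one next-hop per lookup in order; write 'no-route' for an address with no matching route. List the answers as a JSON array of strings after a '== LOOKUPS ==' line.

Trace:
  add 167.173.75.192/27 -> H1 at depth 27
  - 167.173.75.192/27 clear@27
  add 138.120.182.138/32 -> H5 at depth 32
  Q 138.120.182.138: descend 10001010011110001011011010001010 ; hops seen [H5] ; pick H5
  - 138.120.182.138/32 clear@32
  add 0.0.0.0/0 -> H5 at depth 0
  add 167.160.0.0/12 -> H2 at depth 12
  - 0.0.0.0/0 clear@0
  add 0.0.0.0/0 -> H3 at depth 0
  Q 167.160.233.228: descend 101001111010 ; hops seen [H3,H2] ; pick H2
  add 138.120.182.0/24 -> H1 at depth 24
  Q 138.120.182.0: descend 100010100111100010110110 ; hops seen [H3,H1] ; pick H1
  Q 138.120.182.3: descend 100010100111100010110110 ; hops seen [H3,H1] ; pick H1
  Q 24.87.61.212: descend ε ; hops seen [H3] ; pick H3
  Q 138.120.182.0: descend 100010100111100010110110 ; hops seen [H3,H1] ; pick H1
  add 51.126.130.0/24 -> H2 at depth 24
  - 167.160.0.0/12 clear@12
  add 167.160.0.0/12 -> H5 at depth 12
  add 167.173.75.208/28 -> H1 at depth 28
  add 138.120.176.0/20 -> H4 at depth 20
  add 138.0.0.0/8 -> H4 at depth 8
  - 138.120.182.0/24 clear@24
  add 194.92.148.0/24 -> H3 at depth 24

== LOOKUPS ==
["H5","H2","H1","H1","H3","H1"]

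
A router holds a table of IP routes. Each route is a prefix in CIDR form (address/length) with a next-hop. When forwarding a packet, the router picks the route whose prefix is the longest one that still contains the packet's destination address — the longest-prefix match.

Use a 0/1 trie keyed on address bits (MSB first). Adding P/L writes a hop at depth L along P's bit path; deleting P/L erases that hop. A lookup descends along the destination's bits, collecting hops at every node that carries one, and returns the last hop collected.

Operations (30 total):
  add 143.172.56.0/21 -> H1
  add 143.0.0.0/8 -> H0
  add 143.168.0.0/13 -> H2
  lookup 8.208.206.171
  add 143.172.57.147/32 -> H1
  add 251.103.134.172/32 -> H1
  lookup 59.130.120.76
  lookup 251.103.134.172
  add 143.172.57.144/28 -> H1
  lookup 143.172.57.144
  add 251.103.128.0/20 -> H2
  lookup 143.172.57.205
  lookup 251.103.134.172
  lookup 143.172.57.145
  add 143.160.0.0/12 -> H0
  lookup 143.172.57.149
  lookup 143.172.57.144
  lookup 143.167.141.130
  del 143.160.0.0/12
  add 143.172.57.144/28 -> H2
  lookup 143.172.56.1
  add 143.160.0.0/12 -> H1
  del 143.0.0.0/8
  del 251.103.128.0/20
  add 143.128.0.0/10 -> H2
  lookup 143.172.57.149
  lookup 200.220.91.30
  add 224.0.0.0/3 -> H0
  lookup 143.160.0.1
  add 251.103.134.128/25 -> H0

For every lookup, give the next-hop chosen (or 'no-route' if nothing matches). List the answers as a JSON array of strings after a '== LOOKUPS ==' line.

Process each operation:
  + 143.172.56.0/21 (H1) depth=21
  + 143.0.0.0/8 (H0) depth=8
  + 143.168.0.0/13 (H2) depth=13
  Q 8.208.206.171: descend ε ; hops seen [∅] ; pick no-route
  + 143.172.57.147/32 (H1) depth=32
  + 251.103.134.172/32 (H1) depth=32
  Q 59.130.120.76: descend ε ; hops seen [∅] ; pick no-route
  Q 251.103.134.172: descend 11111011011001111000011010101100 ; hops seen [H1] ; pick H1
  + 143.172.57.144/28 (H1) depth=28
  Q 143.172.57.144: descend 100011111010110000111001100100 ; hops seen [H0,H2,H1,H1] ; pick H1
  + 251.103.128.0/20 (H2) depth=20
  Q 143.172.57.205: descend 1000111110101100001110011 ; hops seen [H0,H2,H1] ; pick H1
  Q 251.103.134.172: descend 11111011011001111000011010101100 ; hops seen [H2,H1] ; pick H1
  Q 143.172.57.145: descend 100011111010110000111001100100 ; hops seen [H0,H2,H1,H1] ; pick H1
  + 143.160.0.0/12 (H0) depth=12
  Q 143.172.57.149: descend 10001111101011000011100110010 ; hops seen [H0,H0,H2,H1,H1] ; pick H1
  Q 143.172.57.144: descend 100011111010110000111001100100 ; hops seen [H0,H0,H2,H1,H1] ; pick H1
  Q 143.167.141.130: descend 100011111010 ; hops seen [H0,H0] ; pick H0
  del 143.160.0.0/12 (clear depth 12)
  + 143.172.57.144/28 (H2) depth=28
  Q 143.172.56.1: descend 10001111101011000011100 ; hops seen [H0,H2,H1] ; pick H1
  + 143.160.0.0/12 (H1) depth=12
  del 143.0.0.0/8 (clear depth 8)
  del 251.103.128.0/20 (clear depth 20)
  + 143.128.0.0/10 (H2) depth=10
  Q 143.172.57.149: descend 10001111101011000011100110010 ; hops seen [H2,H1,H2,H1,H2] ; pick H2
  Q 200.220.91.30: descend 11 ; hops seen [∅] ; pick no-route
  + 224.0.0.0/3 (H0) depth=3
  Q 143.160.0.1: descend 100011111010 ; hops seen [H2,H1] ; pick H1
  + 251.103.134.128/25 (H0) depth=25

== LOOKUPS ==
["no-route","no-route","H1","H1","H1","H1","H1","H1","H1","H0","H1","H2","no-route","H1"]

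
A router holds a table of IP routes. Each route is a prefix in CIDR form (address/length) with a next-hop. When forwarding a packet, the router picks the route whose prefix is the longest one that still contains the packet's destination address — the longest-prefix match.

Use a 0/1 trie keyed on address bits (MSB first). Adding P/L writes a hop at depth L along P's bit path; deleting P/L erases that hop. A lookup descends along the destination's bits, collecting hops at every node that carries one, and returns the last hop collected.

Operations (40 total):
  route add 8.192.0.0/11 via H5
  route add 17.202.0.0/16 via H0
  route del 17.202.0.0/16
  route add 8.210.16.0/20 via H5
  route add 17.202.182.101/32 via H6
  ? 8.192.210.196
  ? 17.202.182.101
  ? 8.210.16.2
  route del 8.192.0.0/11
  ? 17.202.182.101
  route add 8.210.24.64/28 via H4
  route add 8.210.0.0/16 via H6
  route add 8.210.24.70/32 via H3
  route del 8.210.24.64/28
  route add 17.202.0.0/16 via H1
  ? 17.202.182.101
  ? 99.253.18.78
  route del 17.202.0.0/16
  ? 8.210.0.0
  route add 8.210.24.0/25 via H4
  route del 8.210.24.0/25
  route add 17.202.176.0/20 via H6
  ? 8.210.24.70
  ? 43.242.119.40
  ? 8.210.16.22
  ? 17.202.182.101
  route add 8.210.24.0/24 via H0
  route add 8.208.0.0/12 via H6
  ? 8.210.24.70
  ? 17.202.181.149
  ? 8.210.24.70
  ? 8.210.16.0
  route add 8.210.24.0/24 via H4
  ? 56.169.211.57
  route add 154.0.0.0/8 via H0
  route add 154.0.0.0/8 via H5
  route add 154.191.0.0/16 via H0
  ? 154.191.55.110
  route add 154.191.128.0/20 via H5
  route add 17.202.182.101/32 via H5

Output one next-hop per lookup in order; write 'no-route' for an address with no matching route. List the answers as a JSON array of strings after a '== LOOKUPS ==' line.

Apply in order:
  add 8.192.0.0/11 -> H5 at depth 11
  add 17.202.0.0/16 -> H0 at depth 16
  - 17.202.0.0/16 clear@16
  add 8.210.16.0/20 -> H5 at depth 20
  add 17.202.182.101/32 -> H6 at depth 32
  lookup 8.192.210.196: bits 00001000110 walk d0:-→d1:-→d2:-→d3:-→d4:-→d5:-→d6:-→d7:-→d8:-→d9:-→d10:-→d11:H5 -> H5
  lookup 17.202.182.101: bits 00010001110010101011011001100101 walk d0:-→d1:-→d2:-→d3:-→d4:-→d5:-→d6:-→d7:-→d8:-→d9:-→d10:-→d11:-→d12:-→d13:-→d14:-→d15:-→d16:-→d17:-→d18:-→d19:-→d20:-→d21:-→d22:-→d23:-→d24:-→d25:-→d26:-→d27:-→d28:-→d29:-→d30:-→d31:-→d32:H6 -> H6
  lookup 8.210.16.2: bits 00001000110100100001 walk d0:-→d1:-→d2:-→d3:-→d4:-→d5:-→d6:-→d7:-→d8:-→d9:-→d10:-→d11:H5→d12:-→d13:-→d14:-→d15:-→d16:-→d17:-→d18:-→d19:-→d20:H5 -> H5
  - 8.192.0.0/11 clear@11
  lookup 17.202.182.101: bits 00010001110010101011011001100101 walk d0:-→d1:-→d2:-→d3:-→d4:-→d5:-→d6:-→d7:-→d8:-→d9:-→d10:-→d11:-→d12:-→d13:-→d14:-→d15:-→d16:-→d17:-→d18:-→d19:-→d20:-→d21:-→d22:-→d23:-→d24:-→d25:-→d26:-→d27:-→d28:-→d29:-→d30:-→d31:-→d32:H6 -> H6
  add 8.210.24.64/28 -> H4 at depth 28
  add 8.210.0.0/16 -> H6 at depth 16
  add 8.210.24.70/32 -> H3 at depth 32
  - 8.210.24.64/28 clear@28
  add 17.202.0.0/16 -> H1 at depth 16
  lookup 17.202.182.101: bits 00010001110010101011011001100101 walk d0:-→d1:-→d2:-→d3:-→d4:-→d5:-→d6:-→d7:-→d8:-→d9:-→d10:-→d11:-→d12:-→d13:-→d14:-→d15:-→d16:H1→d17:-→d18:-→d19:-→d20:-→d21:-→d22:-→d23:-→d24:-→d25:-→d26:-→d27:-→d28:-→d29:-→d30:-→d31:-→d32:H6 -> H6
  lookup 99.253.18.78: bits 0 walk d0:-→d1:- -> no-route
  - 17.202.0.0/16 clear@16
  lookup 8.210.0.0: bits 0000100011010010000 walk d0:-→d1:-→d2:-→d3:-→d4:-→d5:-→d6:-→d7:-→d8:-→d9:-→d10:-→d11:-→d12:-→d13:-→d14:-→d15:-→d16:H6→d17:-→d18:-→d19:- -> H6
  add 8.210.24.0/25 -> H4 at depth 25
  - 8.210.24.0/25 clear@25
  add 17.202.176.0/20 -> H6 at depth 20
  lookup 8.210.24.70: bits 00001000110100100001100001000110 walk d0:-→d1:-→d2:-→d3:-→d4:-→d5:-→d6:-→d7:-→d8:-→d9:-→d10:-→d11:-→d12:-→d13:-→d14:-→d15:-→d16:H6→d17:-→d18:-→d19:-→d20:H5→d21:-→d22:-→d23:-→d24:-→d25:-→d26:-→d27:-→d28:-→d29:-→d30:-→d31:-→d32:H3 -> H3
  lookup 43.242.119.40: bits 00 walk d0:-→d1:-→d2:- -> no-route
  lookup 8.210.16.22: bits 00001000110100100001 walk d0:-→d1:-→d2:-→d3:-→d4:-→d5:-→d6:-→d7:-→d8:-→d9:-→d10:-→d11:-→d12:-→d13:-→d14:-→d15:-→d16:H6→d17:-→d18:-→d19:-→d20:H5 -> H5
  lookup 17.202.182.101: bits 00010001110010101011011001100101 walk d0:-→d1:-→d2:-→d3:-→d4:-→d5:-→d6:-→d7:-→d8:-→d9:-→d10:-→d11:-→d12:-→d13:-→d14:-→d15:-→d16:-→d17:-→d18:-→d19:-→d20:H6→d21:-→d22:-→d23:-→d24:-→d25:-→d26:-→d27:-→d28:-→d29:-→d30:-→d31:-→d32:H6 -> H6
  add 8.210.24.0/24 -> H0 at depth 24
  add 8.208.0.0/12 -> H6 at depth 12
  lookup 8.210.24.70: bits 00001000110100100001100001000110 walk d0:-→d1:-→d2:-→d3:-→d4:-→d5:-→d6:-→d7:-→d8:-→d9:-→d10:-→d11:-→d12:H6→d13:-→d14:-→d15:-→d16:H6→d17:-→d18:-→d19:-→d20:H5→d21:-→d22:-→d23:-→d24:H0→d25:-→d26:-→d27:-→d28:-→d29:-→d30:-→d31:-→d32:H3 -> H3
  lookup 17.202.181.149: bits 0001000111001010101101 walk d0:-→d1:-→d2:-→d3:-→d4:-→d5:-→d6:-→d7:-→d8:-→d9:-→d10:-→d11:-→d12:-→d13:-→d14:-→d15:-→d16:-→d17:-→d18:-→d19:-→d20:H6→d21:-→d22:- -> H6
  lookup 8.210.24.70: bits 00001000110100100001100001000110 walk d0:-→d1:-→d2:-→d3:-→d4:-→d5:-→d6:-→d7:-→d8:-→d9:-→d10:-→d11:-→d12:H6→d13:-→d14:-→d15:-→d16:H6→d17:-→d18:-→d19:-→d20:H5→d21:-→d22:-→d23:-→d24:H0→d25:-→d26:-→d27:-→d28:-→d29:-→d30:-→d31:-→d32:H3 -> H3
  lookup 8.210.16.0: bits 00001000110100100001 walk d0:-→d1:-→d2:-→d3:-→d4:-→d5:-→d6:-→d7:-→d8:-→d9:-→d10:-→d11:-→d12:H6→d13:-→d14:-→d15:-→d16:H6→d17:-→d18:-→d19:-→d20:H5 -> H5
  add 8.210.24.0/24 -> H4 at depth 24
  lookup 56.169.211.57: bits 00 walk d0:-→d1:-→d2:- -> no-route
  add 154.0.0.0/8 -> H0 at depth 8
  add 154.0.0.0/8 -> H5 at depth 8
  add 154.191.0.0/16 -> H0 at depth 16
  lookup 154.191.55.110: bits 1001101010111111 walk d0:-→d1:-→d2:-→d3:-→d4:-→d5:-→d6:-→d7:-→d8:H5→d9:-→d10:-→d11:-→d12:-→d13:-→d14:-→d15:-→d16:H0 -> H0
  add 154.191.128.0/20 -> H5 at depth 20
  add 17.202.182.101/32 -> H5 at depth 32

== LOOKUPS ==
["H5","H6","H5","H6","H6","no-route","H6","H3","no-route","H5","H6","H3","H6","H3","H5","no-route","H0"]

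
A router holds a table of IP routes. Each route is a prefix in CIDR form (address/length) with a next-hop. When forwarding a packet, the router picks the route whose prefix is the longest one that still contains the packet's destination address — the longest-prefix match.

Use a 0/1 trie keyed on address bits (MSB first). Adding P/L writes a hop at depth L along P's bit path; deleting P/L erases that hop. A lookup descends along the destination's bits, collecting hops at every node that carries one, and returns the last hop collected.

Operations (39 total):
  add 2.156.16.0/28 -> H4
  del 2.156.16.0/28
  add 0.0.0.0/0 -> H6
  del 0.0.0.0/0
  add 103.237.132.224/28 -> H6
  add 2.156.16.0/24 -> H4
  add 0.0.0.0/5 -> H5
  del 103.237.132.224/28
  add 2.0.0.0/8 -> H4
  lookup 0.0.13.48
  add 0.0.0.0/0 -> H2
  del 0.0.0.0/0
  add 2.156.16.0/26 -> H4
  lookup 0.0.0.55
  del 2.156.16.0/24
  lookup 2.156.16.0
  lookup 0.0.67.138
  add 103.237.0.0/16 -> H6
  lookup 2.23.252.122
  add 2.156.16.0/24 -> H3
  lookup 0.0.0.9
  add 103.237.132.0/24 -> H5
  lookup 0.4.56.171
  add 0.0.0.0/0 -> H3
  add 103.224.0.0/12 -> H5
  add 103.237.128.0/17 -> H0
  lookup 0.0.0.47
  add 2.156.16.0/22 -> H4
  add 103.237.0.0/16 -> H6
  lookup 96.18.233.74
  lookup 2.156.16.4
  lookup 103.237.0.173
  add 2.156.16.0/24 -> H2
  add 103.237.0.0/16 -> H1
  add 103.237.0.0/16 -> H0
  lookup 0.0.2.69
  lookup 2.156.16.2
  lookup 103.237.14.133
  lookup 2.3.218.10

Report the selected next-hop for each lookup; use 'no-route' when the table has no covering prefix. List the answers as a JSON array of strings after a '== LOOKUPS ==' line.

Process each operation:
  add 2.156.16.0/28 -> H4 at depth 28
  del 2.156.16.0/28 (clear depth 28)
  add 0.0.0.0/0 -> H6 at depth 0
  del 0.0.0.0/0 (clear depth 0)
  add 103.237.132.224/28 -> H6 at depth 28
  add 2.156.16.0/24 -> H4 at depth 24
  add 0.0.0.0/5 -> H5 at depth 5
  del 103.237.132.224/28 (clear depth 28)
  add 2.0.0.0/8 -> H4 at depth 8
  lookup 0.0.13.48: bits 000000 walk d0:-→d1:-→d2:-→d3:-→d4:-→d5:H5→d6:- -> H5
  add 0.0.0.0/0 -> H2 at depth 0
  del 0.0.0.0/0 (clear depth 0)
  add 2.156.16.0/26 -> H4 at depth 26
  lookup 0.0.0.55: bits 000000 walk d0:-→d1:-→d2:-→d3:-→d4:-→d5:H5→d6:- -> H5
  del 2.156.16.0/24 (clear depth 24)
  lookup 2.156.16.0: bits 0000001010011100000100000000 walk d0:-→d1:-→d2:-→d3:-→d4:-→d5:H5→d6:-→d7:-→d8:H4→d9:-→d10:-→d11:-→d12:-→d13:-→d14:-→d15:-→d16:-→d17:-→d18:-→d19:-→d20:-→d21:-→d22:-→d23:-→d24:-→d25:-→d26:H4→d27:-→d28:- -> H4
  lookup 0.0.67.138: bits 000000 walk d0:-→d1:-→d2:-→d3:-→d4:-→d5:H5→d6:- -> H5
  add 103.237.0.0/16 -> H6 at depth 16
  lookup 2.23.252.122: bits 00000010 walk d0:-→d1:-→d2:-→d3:-→d4:-→d5:H5→d6:-→d7:-→d8:H4 -> H4
  add 2.156.16.0/24 -> H3 at depth 24
  lookup 0.0.0.9: bits 000000 walk d0:-→d1:-→d2:-→d3:-→d4:-→d5:H5→d6:- -> H5
  add 103.237.132.0/24 -> H5 at depth 24
  lookup 0.4.56.171: bits 000000 walk d0:-→d1:-→d2:-→d3:-→d4:-→d5:H5→d6:- -> H5
  add 0.0.0.0/0 -> H3 at depth 0
  add 103.224.0.0/12 -> H5 at depth 12
  add 103.237.128.0/17 -> H0 at depth 17
  lookup 0.0.0.47: bits 000000 walk d0:H3→d1:-→d2:-→d3:-→d4:-→d5:H5→d6:- -> H5
  add 2.156.16.0/22 -> H4 at depth 22
  add 103.237.0.0/16 -> H6 at depth 16
  lookup 96.18.233.74: bits 01100 walk d0:H3→d1:-→d2:-→d3:-→d4:-→d5:- -> H3
  lookup 2.156.16.4: bits 0000001010011100000100000000 walk d0:H3→d1:-→d2:-→d3:-→d4:-→d5:H5→d6:-→d7:-→d8:H4→d9:-→d10:-→d11:-→d12:-→d13:-→d14:-→d15:-→d16:-→d17:-→d18:-→d19:-→d20:-→d21:-→d22:H4→d23:-→d24:H3→d25:-→d26:H4→d27:-→d28:- -> H4
  lookup 103.237.0.173: bits 0110011111101101 walk d0:H3→d1:-→d2:-→d3:-→d4:-→d5:-→d6:-→d7:-→d8:-→d9:-→d10:-→d11:-→d12:H5→d13:-→d14:-→d15:-→d16:H6 -> H6
  add 2.156.16.0/24 -> H2 at depth 24
  add 103.237.0.0/16 -> H1 at depth 16
  add 103.237.0.0/16 -> H0 at depth 16
  lookup 0.0.2.69: bits 000000 walk d0:H3→d1:-→d2:-→d3:-→d4:-→d5:H5→d6:- -> H5
  lookup 2.156.16.2: bits 0000001010011100000100000000 walk d0:H3→d1:-→d2:-→d3:-→d4:-→d5:H5→d6:-→d7:-→d8:H4→d9:-→d10:-→d11:-→d12:-→d13:-→d14:-→d15:-→d16:-→d17:-→d18:-→d19:-→d20:-→d21:-→d22:H4→d23:-→d24:H2→d25:-→d26:H4→d27:-→d28:- -> H4
  lookup 103.237.14.133: bits 0110011111101101 walk d0:H3→d1:-→d2:-→d3:-→d4:-→d5:-→d6:-→d7:-→d8:-→d9:-→d10:-→d11:-→d12:H5→d13:-→d14:-→d15:-→d16:H0 -> H0
  lookup 2.3.218.10: bits 00000010 walk d0:H3→d1:-→d2:-→d3:-→d4:-→d5:H5→d6:-→d7:-→d8:H4 -> H4

== LOOKUPS ==
["H5","H5","H4","H5","H4","H5","H5","H5","H3","H4","H6","H5","H4","H0","H4"]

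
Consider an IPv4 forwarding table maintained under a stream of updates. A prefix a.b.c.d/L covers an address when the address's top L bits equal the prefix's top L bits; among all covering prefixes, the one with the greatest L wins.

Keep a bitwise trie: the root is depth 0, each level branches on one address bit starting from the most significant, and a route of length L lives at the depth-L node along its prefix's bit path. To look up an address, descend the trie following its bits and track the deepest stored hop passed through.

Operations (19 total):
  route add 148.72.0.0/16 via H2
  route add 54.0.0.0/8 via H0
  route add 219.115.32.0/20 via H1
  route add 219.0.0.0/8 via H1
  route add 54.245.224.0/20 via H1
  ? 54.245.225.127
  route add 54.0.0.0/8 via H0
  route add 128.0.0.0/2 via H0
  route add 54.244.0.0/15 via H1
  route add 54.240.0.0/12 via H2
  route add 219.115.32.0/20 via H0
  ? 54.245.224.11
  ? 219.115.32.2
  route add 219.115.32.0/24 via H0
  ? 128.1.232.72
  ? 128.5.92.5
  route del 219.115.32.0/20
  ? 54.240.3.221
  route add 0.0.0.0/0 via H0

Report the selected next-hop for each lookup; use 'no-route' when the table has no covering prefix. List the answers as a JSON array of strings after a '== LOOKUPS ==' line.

Trace:
  + 148.72.0.0/16 (H2) depth=16
  + 54.0.0.0/8 (H0) depth=8
  + 219.115.32.0/20 (H1) depth=20
  + 219.0.0.0/8 (H1) depth=8
  + 54.245.224.0/20 (H1) depth=20
  Q 54.245.225.127: descend 00110110111101011110 ; hops seen [H0,H1] ; pick H1
  + 54.0.0.0/8 (H0) depth=8
  + 128.0.0.0/2 (H0) depth=2
  + 54.244.0.0/15 (H1) depth=15
  + 54.240.0.0/12 (H2) depth=12
  + 219.115.32.0/20 (H0) depth=20
  Q 54.245.224.11: descend 00110110111101011110 ; hops seen [H0,H2,H1,H1] ; pick H1
  Q 219.115.32.2: descend 11011011011100110010 ; hops seen [H1,H0] ; pick H0
  + 219.115.32.0/24 (H0) depth=24
  Q 128.1.232.72: descend 100 ; hops seen [H0] ; pick H0
  Q 128.5.92.5: descend 100 ; hops seen [H0] ; pick H0
  del 219.115.32.0/20 (clear depth 20)
  Q 54.240.3.221: descend 0011011011110 ; hops seen [H0,H2] ; pick H2
  + 0.0.0.0/0 (H0) depth=0

== LOOKUPS ==
["H1","H1","H0","H0","H0","H2"]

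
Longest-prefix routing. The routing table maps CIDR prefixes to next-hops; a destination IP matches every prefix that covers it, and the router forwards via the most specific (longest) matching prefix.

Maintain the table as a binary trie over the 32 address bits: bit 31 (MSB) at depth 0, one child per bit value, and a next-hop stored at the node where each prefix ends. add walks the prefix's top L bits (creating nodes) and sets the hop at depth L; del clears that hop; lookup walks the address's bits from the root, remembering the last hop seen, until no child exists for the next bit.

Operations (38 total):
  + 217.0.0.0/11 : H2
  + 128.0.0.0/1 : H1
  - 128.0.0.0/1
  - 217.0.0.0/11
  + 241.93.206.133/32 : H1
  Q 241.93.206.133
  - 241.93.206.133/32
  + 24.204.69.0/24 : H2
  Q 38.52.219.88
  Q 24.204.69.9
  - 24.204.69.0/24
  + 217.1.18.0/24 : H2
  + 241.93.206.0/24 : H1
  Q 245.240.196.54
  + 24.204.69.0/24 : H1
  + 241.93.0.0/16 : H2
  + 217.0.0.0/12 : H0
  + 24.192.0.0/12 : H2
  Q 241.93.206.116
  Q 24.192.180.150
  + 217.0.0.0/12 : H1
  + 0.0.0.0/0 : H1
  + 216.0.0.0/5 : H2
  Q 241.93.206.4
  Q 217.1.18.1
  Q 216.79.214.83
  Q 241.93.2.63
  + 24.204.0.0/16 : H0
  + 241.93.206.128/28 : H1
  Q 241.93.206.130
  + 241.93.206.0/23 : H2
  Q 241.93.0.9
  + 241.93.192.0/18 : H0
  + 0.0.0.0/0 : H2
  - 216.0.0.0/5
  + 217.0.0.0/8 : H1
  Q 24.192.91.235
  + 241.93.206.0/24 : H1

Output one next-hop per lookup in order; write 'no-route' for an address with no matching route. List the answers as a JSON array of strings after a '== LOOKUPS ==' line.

Process each operation:
  + 217.0.0.0/11 (H2) depth=11
  + 128.0.0.0/1 (H1) depth=1
  del 128.0.0.0/1 (clear depth 1)
  del 217.0.0.0/11 (clear depth 11)
  + 241.93.206.133/32 (H1) depth=32
  Q 241.93.206.133: descend 11110001010111011100111010000101 ; hops seen [H1] ; pick H1
  del 241.93.206.133/32 (clear depth 32)
  + 24.204.69.0/24 (H2) depth=24
  Q 38.52.219.88: descend 00 ; hops seen [∅] ; pick no-route
  Q 24.204.69.9: descend 000110001100110001000101 ; hops seen [H2] ; pick H2
  del 24.204.69.0/24 (clear depth 24)
  + 217.1.18.0/24 (H2) depth=24
  + 241.93.206.0/24 (H1) depth=24
  Q 245.240.196.54: descend 11110 ; hops seen [∅] ; pick no-route
  + 24.204.69.0/24 (H1) depth=24
  + 241.93.0.0/16 (H2) depth=16
  + 217.0.0.0/12 (H0) depth=12
  + 24.192.0.0/12 (H2) depth=12
  Q 241.93.206.116: descend 111100010101110111001110 ; hops seen [H2,H1] ; pick H1
  Q 24.192.180.150: descend 000110001100 ; hops seen [H2] ; pick H2
  + 217.0.0.0/12 (H1) depth=12
  + 0.0.0.0/0 (H1) depth=0
  + 216.0.0.0/5 (H2) depth=5
  Q 241.93.206.4: descend 111100010101110111001110 ; hops seen [H1,H2,H1] ; pick H1
  Q 217.1.18.1: descend 110110010000000100010010 ; hops seen [H1,H2,H1,H2] ; pick H2
  Q 216.79.214.83: descend 1101100 ; hops seen [H1,H2] ; pick H2
  Q 241.93.2.63: descend 1111000101011101 ; hops seen [H1,H2] ; pick H2
  + 24.204.0.0/16 (H0) depth=16
  + 241.93.206.128/28 (H1) depth=28
  Q 241.93.206.130: descend 11110001010111011100111010000 ; hops seen [H1,H2,H1,H1] ; pick H1
  + 241.93.206.0/23 (H2) depth=23
  Q 241.93.0.9: descend 1111000101011101 ; hops seen [H1,H2] ; pick H2
  + 241.93.192.0/18 (H0) depth=18
  + 0.0.0.0/0 (H2) depth=0
  del 216.0.0.0/5 (clear depth 5)
  + 217.0.0.0/8 (H1) depth=8
  Q 24.192.91.235: descend 000110001100 ; hops seen [H2,H2] ; pick H2
  + 241.93.206.0/24 (H1) depth=24

== LOOKUPS ==
["H1","no-route","H2","no-route","H1","H2","H1","H2","H2","H2","H1","H2","H2"]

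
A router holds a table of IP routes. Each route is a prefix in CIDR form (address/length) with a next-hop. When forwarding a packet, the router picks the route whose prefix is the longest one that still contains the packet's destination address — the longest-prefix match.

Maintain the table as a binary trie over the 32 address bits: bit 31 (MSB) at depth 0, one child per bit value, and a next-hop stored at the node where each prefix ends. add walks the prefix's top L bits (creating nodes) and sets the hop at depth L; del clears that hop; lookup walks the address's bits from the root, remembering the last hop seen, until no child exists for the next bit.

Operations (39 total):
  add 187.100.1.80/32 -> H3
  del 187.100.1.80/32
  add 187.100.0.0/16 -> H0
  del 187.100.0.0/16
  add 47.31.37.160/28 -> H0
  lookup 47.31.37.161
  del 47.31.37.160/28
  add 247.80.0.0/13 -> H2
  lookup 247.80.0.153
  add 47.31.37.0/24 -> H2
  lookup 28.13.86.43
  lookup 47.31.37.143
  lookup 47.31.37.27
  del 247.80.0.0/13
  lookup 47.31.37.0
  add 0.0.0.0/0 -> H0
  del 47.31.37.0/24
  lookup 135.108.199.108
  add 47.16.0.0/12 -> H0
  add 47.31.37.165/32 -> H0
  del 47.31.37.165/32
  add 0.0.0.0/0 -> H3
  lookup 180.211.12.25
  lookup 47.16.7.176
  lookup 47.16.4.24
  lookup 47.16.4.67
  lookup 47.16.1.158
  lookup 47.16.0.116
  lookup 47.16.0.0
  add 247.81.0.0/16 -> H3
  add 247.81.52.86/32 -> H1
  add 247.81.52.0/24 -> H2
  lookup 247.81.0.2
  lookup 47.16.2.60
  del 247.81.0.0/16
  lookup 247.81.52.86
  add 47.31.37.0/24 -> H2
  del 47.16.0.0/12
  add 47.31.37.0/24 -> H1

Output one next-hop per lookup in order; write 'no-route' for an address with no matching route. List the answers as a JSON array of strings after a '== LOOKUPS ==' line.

Process each operation:
  add 187.100.1.80/32 -> H3 at depth 32
  del 187.100.1.80/32 (clear depth 32)
  add 187.100.0.0/16 -> H0 at depth 16
  del 187.100.0.0/16 (clear depth 16)
  add 47.31.37.160/28 -> H0 at depth 28
  lookup 47.31.37.161: bits 0010111100011111001001011010 walk d0:-→d1:-→d2:-→d3:-→d4:-→d5:-→d6:-→d7:-→d8:-→d9:-→d10:-→d11:-→d12:-→d13:-→d14:-→d15:-→d16:-→d17:-→d18:-→d19:-→d20:-→d21:-→d22:-→d23:-→d24:-→d25:-→d26:-→d27:-→d28:H0 -> H0
  del 47.31.37.160/28 (clear depth 28)
  add 247.80.0.0/13 -> H2 at depth 13
  lookup 247.80.0.153: bits 1111011101010 walk d0:-→d1:-→d2:-→d3:-→d4:-→d5:-→d6:-→d7:-→d8:-→d9:-→d10:-→d11:-→d12:-→d13:H2 -> H2
  add 47.31.37.0/24 -> H2 at depth 24
  lookup 28.13.86.43: bits 00 walk d0:-→d1:-→d2:- -> no-route
  lookup 47.31.37.143: bits 00101111000111110010010110 walk d0:-→d1:-→d2:-→d3:-→d4:-→d5:-→d6:-→d7:-→d8:-→d9:-→d10:-→d11:-→d12:-→d13:-→d14:-→d15:-→d16:-→d17:-→d18:-→d19:-→d20:-→d21:-→d22:-→d23:-→d24:H2→d25:-→d26:- -> H2
  lookup 47.31.37.27: bits 001011110001111100100101 walk d0:-→d1:-→d2:-→d3:-→d4:-→d5:-→d6:-→d7:-→d8:-→d9:-→d10:-→d11:-→d12:-→d13:-→d14:-→d15:-→d16:-→d17:-→d18:-→d19:-→d20:-→d21:-→d22:-→d23:-→d24:H2 -> H2
  del 247.80.0.0/13 (clear depth 13)
  lookup 47.31.37.0: bits 001011110001111100100101 walk d0:-→d1:-→d2:-→d3:-→d4:-→d5:-→d6:-→d7:-→d8:-→d9:-→d10:-→d11:-→d12:-→d13:-→d14:-→d15:-→d16:-→d17:-→d18:-→d19:-→d20:-→d21:-→d22:-→d23:-→d24:H2 -> H2
  add 0.0.0.0/0 -> H0 at depth 0
  del 47.31.37.0/24 (clear depth 24)
  lookup 135.108.199.108: bits 10 walk d0:H0→d1:-→d2:- -> H0
  add 47.16.0.0/12 -> H0 at depth 12
  add 47.31.37.165/32 -> H0 at depth 32
  del 47.31.37.165/32 (clear depth 32)
  add 0.0.0.0/0 -> H3 at depth 0
  lookup 180.211.12.25: bits 1011 walk d0:H3→d1:-→d2:-→d3:-→d4:- -> H3
  lookup 47.16.7.176: bits 001011110001 walk d0:H3→d1:-→d2:-→d3:-→d4:-→d5:-→d6:-→d7:-→d8:-→d9:-→d10:-→d11:-→d12:H0 -> H0
  lookup 47.16.4.24: bits 001011110001 walk d0:H3→d1:-→d2:-→d3:-→d4:-→d5:-→d6:-→d7:-→d8:-→d9:-→d10:-→d11:-→d12:H0 -> H0
  lookup 47.16.4.67: bits 001011110001 walk d0:H3→d1:-→d2:-→d3:-→d4:-→d5:-→d6:-→d7:-→d8:-→d9:-→d10:-→d11:-→d12:H0 -> H0
  lookup 47.16.1.158: bits 001011110001 walk d0:H3→d1:-→d2:-→d3:-→d4:-→d5:-→d6:-→d7:-→d8:-→d9:-→d10:-→d11:-→d12:H0 -> H0
  lookup 47.16.0.116: bits 001011110001 walk d0:H3→d1:-→d2:-→d3:-→d4:-→d5:-→d6:-→d7:-→d8:-→d9:-→d10:-→d11:-→d12:H0 -> H0
  lookup 47.16.0.0: bits 001011110001 walk d0:H3→d1:-→d2:-→d3:-→d4:-→d5:-→d6:-→d7:-→d8:-→d9:-→d10:-→d11:-→d12:H0 -> H0
  add 247.81.0.0/16 -> H3 at depth 16
  add 247.81.52.86/32 -> H1 at depth 32
  add 247.81.52.0/24 -> H2 at depth 24
  lookup 247.81.0.2: bits 111101110101000100 walk d0:H3→d1:-→d2:-→d3:-→d4:-→d5:-→d6:-→d7:-→d8:-→d9:-→d10:-→d11:-→d12:-→d13:-→d14:-→d15:-→d16:H3→d17:-→d18:- -> H3
  lookup 47.16.2.60: bits 001011110001 walk d0:H3→d1:-→d2:-→d3:-→d4:-→d5:-→d6:-→d7:-→d8:-→d9:-→d10:-→d11:-→d12:H0 -> H0
  del 247.81.0.0/16 (clear depth 16)
  lookup 247.81.52.86: bits 11110111010100010011010001010110 walk d0:H3→d1:-→d2:-→d3:-→d4:-→d5:-→d6:-→d7:-→d8:-→d9:-→d10:-→d11:-→d12:-→d13:-→d14:-→d15:-→d16:-→d17:-→d18:-→d19:-→d20:-→d21:-→d22:-→d23:-→d24:H2→d25:-→d26:-→d27:-→d28:-→d29:-→d30:-→d31:-→d32:H1 -> H1
  add 47.31.37.0/24 -> H2 at depth 24
  del 47.16.0.0/12 (clear depth 12)
  add 47.31.37.0/24 -> H1 at depth 24

== LOOKUPS ==
["H0","H2","no-route","H2","H2","H2","H0","H3","H0","H0","H0","H0","H0","H0","H3","H0","H1"]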